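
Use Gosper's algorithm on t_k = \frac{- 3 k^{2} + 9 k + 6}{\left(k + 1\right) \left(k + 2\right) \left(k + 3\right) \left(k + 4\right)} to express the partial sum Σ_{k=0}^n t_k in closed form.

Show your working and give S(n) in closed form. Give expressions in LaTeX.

S(n) = \frac{n^{3} + 27 n^{2} + 62 n + 36}{6 \left(n^{3} + 9 n^{2} + 26 n + 24\right)}

t_(k+1)/t_k = (k**3 - 5*k - 4)/(k**3 + 2*k**2 - 17*k - 10).
Normal form (A,B,C) = (k + 1, k + 5, k**2 - 3*k - 2).
Set up (k + 1)·f(k+1) − (k + 4)·f(k) − (k**2 - 3*k - 2) = 0.
Bound: deg f ≤ 3.
Match coefficients ⇒ f(k) = -k*(k**2 + 24*k + 11)/18.
R(k) = B(k−1)·f(k)/C(k) = -k*(k + 4)*(k**2 + 24*k + 11)/(18*(k**2 - 3*k - 2)); s_k = R·t_k = k*(k**2 + 24*k + 11)/(6*(k + 1)*(k + 2)*(k + 3)).
Check: Δs_k = 3*(-k**2 + 3*k + 2)/(k**4 + 10*k**3 + 35*k**2 + 50*k + 24). ✓
Evaluate: s_(n+1) = (n**3 + 27*n**2 + 62*n + 36)/(6*(n**3 + 9*n**2 + 26*n + 24)); subtract s_(0) = 0 ⇒ S(n) = (n**3 + 27*n**2 + 62*n + 36)/(6*(n**3 + 9*n**2 + 26*n + 24)).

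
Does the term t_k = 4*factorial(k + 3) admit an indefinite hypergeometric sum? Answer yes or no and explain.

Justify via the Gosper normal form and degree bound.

No — negative degree bound, so no certificate f.

t_(k+1)/t_k = k + 4.
Normal form (A,B,C) = (k + 4, 1, 1).
Need (k + 4)·f(k+1) − (1)·f(k) = 1.
Bound: deg f ≤ -1.
Negative degree bound (-1): no f exists, t_k not Gosper-summable.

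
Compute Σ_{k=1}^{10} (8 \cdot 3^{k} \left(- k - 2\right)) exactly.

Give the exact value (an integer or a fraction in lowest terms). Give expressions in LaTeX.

Step 1: r(k) = 3*(k + 3)/(k + 2).
So A=3 and B=1, with C=k + 2.
Key eq: (3)·f(k+1) = (1)·f(k) + (k + 2).
d = 1 from the (0,0,1) case.
A polynomial solution: f(k) = (2*k + 1)/4.
Then R = B(k−1)f/C = (2*k + 1)/(4*(k + 2)), so s_k = R(k)·t_k = 3**k*(-4*k - 2).
s_(k+1) − s_k = 8*3**k*(-k - 2) = t_k.
Telescoping: Σ = s_(11) − s_(1) = -8148762 − (-18) = -8148744.

Σ = -8148744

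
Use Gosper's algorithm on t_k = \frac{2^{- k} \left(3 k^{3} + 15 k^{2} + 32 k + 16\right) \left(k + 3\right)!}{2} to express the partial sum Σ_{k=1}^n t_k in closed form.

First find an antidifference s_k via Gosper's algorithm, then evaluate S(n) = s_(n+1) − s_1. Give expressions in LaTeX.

The ratio is (3*k**4 + 36*k**3 + 167*k**2 + 350*k + 264)/(2*(3*k**3 + 15*k**2 + 32*k + 16)).
So A=k/2 + 2 and B=1, with C=k**3 + 5*k**2 + 32*k/3 + 16/3.
Set up (k/2 + 2)·f(k+1) − (1)·f(k) − (k**3 + 5*k**2 + 32*k/3 + 16/3) = 0.
d = 2 from the (1,0,3) case.
Solve for f: f(k) = 2*(3*k**2 + 3*k - 4)/3 (degree 2 ≤ 2).
R(k) = B(k−1)·f(k)/C(k) = 2*(3*k**2 + 3*k - 4)/(3*k**3 + 15*k**2 + 32*k + 16); s_k = R·t_k = (3*k**2 + 3*k - 4)*factorial(k + 3)/2**k.
s_(k+1) − s_k = (3*k**3 + 15*k**2 + 32*k + 16)*factorial(k + 3)/(2*2**k) = t_k.
Telescope: S(n) = s_(n+1) − s_(1) = 2**(-n - 1)*(3*n**2 + 9*n + 2)*factorial(n + 4) − (24) = (-48*2**n + 3*n**6*factorial(n) + 39*n**5*factorial(n) + 197*n**4*factorial(n) + 485*n**3*factorial(n) + 592*n**2*factorial(n) + 316*n*factorial(n) + 48*factorial(n))/(2*2**n).

S(n) = \frac{2^{- n} \left(- 48 \cdot 2^{n} + 3 n^{6} n! + 39 n^{5} n! + 197 n^{4} n! + 485 n^{3} n! + 592 n^{2} n! + 316 n n! + 48 n!\right)}{2}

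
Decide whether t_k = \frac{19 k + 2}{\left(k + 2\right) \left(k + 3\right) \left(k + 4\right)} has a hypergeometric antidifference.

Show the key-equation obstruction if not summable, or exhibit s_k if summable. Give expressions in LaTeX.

Compute t_(k+1)/t_k: get (k + 2)*(19*k + 21)/((k + 5)*(19*k + 2)).
Normal form (A,B,C) = (k + 2, k + 5, k + 2/19).
Key eq: (k + 2)·f(k+1) = (k + 4)·f(k) + (k + 2/19).
From deg A=1, deg B=1, deg C=1: d=2.
A polynomial solution: f(k) = k*(10*k - 7)/57.
Then R = B(k−1)f/C = k*(k + 4)*(10*k - 7)/(3*(19*k + 2)), so s_k = R(k)·t_k = k*(10*k - 7)/(3*(k + 2)*(k + 3)).
Check: Δs_k = (19*k + 2)/(k**3 + 9*k**2 + 26*k + 24). ✓

Yes. s_k = \frac{k \left(10 k - 7\right)}{3 \left(k + 2\right) \left(k + 3\right)}.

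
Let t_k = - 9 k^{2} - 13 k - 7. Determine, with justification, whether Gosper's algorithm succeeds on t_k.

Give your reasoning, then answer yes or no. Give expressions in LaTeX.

Yes. s_k = k \left(- 3 k^{2} - 2 k - 2\right).

Compute t_(k+1)/t_k: get (9*k**2 + 31*k + 29)/(9*k**2 + 13*k + 7).
Normal form (A,B,C) = (1, 1, k**2 + 13*k/9 + 7/9).
f must satisfy (1)·f(k+1) − (1)·f(k) = k**2 + 13*k/9 + 7/9.
d = 3 from the (0,0,2) case.
Solving with deg f ≤ 3: f(k) = k*(3*k**2 + 2*k + 2)/9.
So s_k = (B(k−1)f/C)·t_k = (k*(3*k**2 + 2*k + 2)/(9*k**2 + 13*k + 7))·t_k = k*(-3*k**2 - 2*k - 2).
Verify: -9*k**2 - 13*k - 7 matches t_k.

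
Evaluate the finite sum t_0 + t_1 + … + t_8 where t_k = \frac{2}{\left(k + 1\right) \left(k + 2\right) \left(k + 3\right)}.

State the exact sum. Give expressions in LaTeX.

Step 1: r(k) = (k + 1)/(k + 4).
A = k + 1, B = k + 4, C = 1.
Set up (k + 1)·f(k+1) − (k + 3)·f(k) − (1) = 0.
Degrees (1,1,0) ⇒ d ≤ 2.
Coefficient equations give f(k) = k*(k + 3)/4.
So s_k = (B(k−1)f/C)·t_k = (k*(k + 3)**2/4)·t_k = k*(k + 3)/(2*(k + 1)*(k + 2)).
Check: Δs_k = 2/(k**3 + 6*k**2 + 11*k + 6). ✓
Evaluate s at k=9 and k=0: 27/55 and 0; difference 27/55.

Σ = 27/55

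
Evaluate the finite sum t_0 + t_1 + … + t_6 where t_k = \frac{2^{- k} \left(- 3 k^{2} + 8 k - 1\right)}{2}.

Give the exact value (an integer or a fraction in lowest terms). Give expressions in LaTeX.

Σ = -121/128

t_(k+1)/t_k = (3*k**2 - 2*k - 4)/(2*(3*k**2 - 8*k + 1)).
So A=1/2 and B=1, with C=k**2 - 8*k/3 + 1/3.
Set up (1/2)·f(k+1) − (1)·f(k) − (k**2 - 8*k/3 + 1/3) = 0.
Bound: deg f ≤ 2.
Solve for f: f(k) = -2*(3*k**2 - 2*k + 2)/3 (degree 2 ≤ 2).
Then R = B(k−1)f/C = -2*(3*k**2 - 2*k + 2)/(3*k**2 - 8*k + 1), so s_k = R(k)·t_k = (3*k**2 - 2*k + 2)/2**k.
Check: Δs_k = (-3*k**2 + 8*k - 1)/(2*2**k). ✓
Σ_(k=0)^(6) t_k = s_(7) − s_(0) = 135/128 − (2) = -121/128.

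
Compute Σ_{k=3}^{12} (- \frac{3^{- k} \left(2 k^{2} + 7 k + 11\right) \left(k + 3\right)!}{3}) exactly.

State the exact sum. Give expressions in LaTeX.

Σ = -832318963120/2187

r(k) = (k + 4)*(7*k + 2*(k + 1)**2 + 18)/(3*(2*k**2 + 7*k + 11)) after simplifying.
Gosper form: A/B · C(k+1)/C(k) with A=k/3 + 4/3, B=1, C=k**2 + 7*k/2 + 11/2.
Set up (k/3 + 4/3)·f(k+1) − (1)·f(k) − (k**2 + 7*k/2 + 11/2) = 0.
Degrees (1,0,2) ⇒ d ≤ 1.
Coefficient equations give f(k) = 3*(2*k + 3)/2.
So s_k = (B(k−1)f/C)·t_k = (3*(2*k + 3)/(2*k**2 + 7*k + 11))·t_k = -(2*k + 3)*factorial(k + 3)/3**k.
Verify: -(2*k**2 + 7*k + 11)*factorial(k + 3)/(3*3**k) matches t_k.
Evaluate s at k=13 and k=3: -832319488000/2187 and -240; difference -832318963120/2187.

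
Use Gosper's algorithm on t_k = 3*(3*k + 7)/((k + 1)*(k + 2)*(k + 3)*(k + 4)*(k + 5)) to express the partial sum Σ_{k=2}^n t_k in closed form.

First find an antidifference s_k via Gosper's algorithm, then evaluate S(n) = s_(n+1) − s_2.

The ratio is (k + 1)*(3*k + 10)/((k + 6)*(3*k + 7)).
Gosper form: A/B · C(k+1)/C(k) with A=k + 1, B=k + 6, C=k + 7/3.
f must satisfy (k + 1)·f(k+1) − (k + 5)·f(k) = k + 7/3.
d = 4 from the (1,1,1) case.
Solve for f: f(k) = k*(k + 2)*(k**2 + 8*k + 19)/36 (degree 4 ≤ 4).
Get s_k = R·t_k = k*(k**2 + 8*k + 19)/(4*(k**3 + 8*k**2 + 19*k + 12)) with R(k) = B(k−1)f(k)/C(k) = k*(k + 2)*(k + 5)*(k**2 + 8*k + 19)/(12*(3*k + 7)).
Check: Δs_k = 3*(3*k + 7)/(k**5 + 15*k**4 + 85*k**3 + 225*k**2 + 274*k + 120). ✓
Evaluate: s_(n+1) = (n**3 + 11*n**2 + 38*n + 28)/(4*(n**3 + 11*n**2 + 38*n + 40)); subtract s_(2) = 13/60 ⇒ S(n) = (n**3 + 11*n**2 + 38*n - 50)/(30*(n**3 + 11*n**2 + 38*n + 40)).

S(n) = (n**3 + 11*n**2 + 38*n - 50)/(30*(n**3 + 11*n**2 + 38*n + 40))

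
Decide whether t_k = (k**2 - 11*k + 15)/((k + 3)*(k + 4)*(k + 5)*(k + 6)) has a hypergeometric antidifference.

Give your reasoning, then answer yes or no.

r(k) = (k + 3)*(-11*k + (k + 1)**2 + 4)/((k + 7)*(k**2 - 11*k + 15)) after simplifying.
Normal form (A,B,C) = (k + 3, k + 7, k**2 - 11*k + 15).
f must satisfy (k + 3)·f(k+1) − (k + 6)·f(k) = k**2 - 11*k + 15.
Degrees (1,1,2) ⇒ d ≤ 3.
Match coefficients ⇒ f(k) = k*(k**2 - 3*k + 77)/15.
So s_k = (B(k−1)f/C)·t_k = (k*(k + 6)*(k**2 - 3*k + 77)/(15*(k**2 - 11*k + 15)))·t_k = k*(k**2 - 3*k + 77)/(15*(k + 3)*(k + 4)*(k + 5)).
s_(k+1) − s_k = (k**2 - 11*k + 15)/(k**4 + 18*k**3 + 119*k**2 + 342*k + 360) = t_k.

Yes. s_k = k*(k**2 - 3*k + 77)/(15*(k + 3)*(k + 4)*(k + 5)).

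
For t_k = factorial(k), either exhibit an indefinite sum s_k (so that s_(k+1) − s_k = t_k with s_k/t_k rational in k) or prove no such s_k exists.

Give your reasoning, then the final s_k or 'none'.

not Gosper-summable; s_k does not exist

t_(k+1)/t_k = k + 1.
Factor: A=k + 1; B=1; C=1.
Solve (k + 1)·f(k+1) − (1)·f(k) = 1.
From deg A=1, deg B=0, deg C=0: d=-1.
Bound -1 < 0, so the key equation has no polynomial solution.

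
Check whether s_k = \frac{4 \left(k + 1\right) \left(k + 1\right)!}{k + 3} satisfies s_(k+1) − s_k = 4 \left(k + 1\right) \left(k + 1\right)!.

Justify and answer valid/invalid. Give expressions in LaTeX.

Invalid: residual - \frac{8 \left(k^{2} + 4 k + 2\right) \left(k + 1\right)!}{\left(k + 3\right) \left(k + 4\right)} ≠ 0.

s_(k+1) = 4*(k + 2)*factorial(k + 2)/(k + 4)
s_(k+1) − s_k = 4*(k**3 + 6*k**2 + 11*k + 8)*factorial(k + 1)/((k + 3)*(k + 4))
(s_(k+1) − s_k) − t_k = -8*(k**2 + 4*k + 2)*factorial(k + 1)/((k + 3)*(k + 4))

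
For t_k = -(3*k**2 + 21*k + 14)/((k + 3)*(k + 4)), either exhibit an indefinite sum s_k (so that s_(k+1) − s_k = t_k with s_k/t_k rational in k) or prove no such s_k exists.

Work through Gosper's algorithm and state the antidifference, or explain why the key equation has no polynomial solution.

t_(k+1)/t_k = (k + 3)*(21*k + 3*(k + 1)**2 + 35)/((k + 5)*(3*k**2 + 21*k + 14)).
Gosper form: A/B · C(k+1)/C(k) with A=k + 3, B=k + 5, C=k**2 + 7*k + 14/3.
Set up (k + 3)·f(k+1) − (k + 4)·f(k) − (k**2 + 7*k + 14/3) = 0.
From deg A=1, deg B=1, deg C=2: d=2.
Coefficient equations give f(k) = k*(9*k + 5)/9.
So s_k = (B(k−1)f/C)·t_k = (k*(k + 4)*(9*k + 5)/(3*(3*k**2 + 21*k + 14)))·t_k = k*(-9*k - 5)/(3*(k + 3)).
Verify: (-3*k**2 - 21*k - 14)/(k**2 + 7*k + 12) matches t_k.

s_k = k*(-9*k - 5)/(3*(k + 3))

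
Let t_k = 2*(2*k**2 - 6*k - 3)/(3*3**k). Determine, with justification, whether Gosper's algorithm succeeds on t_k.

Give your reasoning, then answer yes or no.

Yes. s_k = 2*(-k**2 + 2*k + 2)/3**k.

Ratio r(k) = (2*k**2 - 2*k - 7)/(3*(2*k**2 - 6*k - 3)).
Factor: A=1/3; B=1; C=k**2 - 3*k - 3/2.
Need (1/3)·f(k+1) − (1)·f(k) = k**2 - 3*k - 3/2.
Degrees (0,0,2) ⇒ d ≤ 2.
Match coefficients ⇒ f(k) = -3*(k**2 - 2*k - 2)/2.
R(k) = B(k−1)·f(k)/C(k) = -3*(k**2 - 2*k - 2)/(2*k**2 - 6*k - 3); s_k = R·t_k = 2*(-k**2 + 2*k + 2)/3**k.
s_(k+1) − s_k = 2*(2*k**2 - 6*k - 3)/(3*3**k) = t_k.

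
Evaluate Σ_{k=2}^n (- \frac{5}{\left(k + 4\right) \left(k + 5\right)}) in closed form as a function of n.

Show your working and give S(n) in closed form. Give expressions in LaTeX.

The ratio is (k + 4)/(k + 6).
So A=k + 4 and B=k + 6, with C=1.
Key eq: (k + 4)·f(k+1) = (k + 5)·f(k) + (1).
Degrees (1,1,0) ⇒ d ≤ 1.
Solve for f: f(k) = k/4 (degree 1 ≤ 1).
So s_k = (B(k−1)f/C)·t_k = (k*(k + 5)/4)·t_k = -5*k/(4*k + 16).
s_(k+1) − s_k = -5/(k**2 + 9*k + 20) = t_k.
s_(n+1) = 5*(-n - 1)/(4*(n + 5)) and s_(2) = -5/12, so S(n) = 5*(1 - n)/(6*(n + 5)).

S(n) = \frac{5 \left(1 - n\right)}{6 \left(n + 5\right)}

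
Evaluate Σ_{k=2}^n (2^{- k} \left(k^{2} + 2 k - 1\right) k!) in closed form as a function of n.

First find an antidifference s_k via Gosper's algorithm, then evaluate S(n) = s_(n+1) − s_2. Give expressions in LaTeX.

Ratio r(k) = (k + 1)*(2*k + (k + 1)**2 + 1)/(2*(k**2 + 2*k - 1)).
Take A(k)=k/2 + 1/2, B(k)=1, C(k)=k**2 + 2*k - 1.
Set up (k/2 + 1/2)·f(k+1) − (1)·f(k) − (k**2 + 2*k - 1) = 0.
Degrees (1,0,2) ⇒ d ≤ 1.
Match coefficients ⇒ f(k) = 2*(k + 2).
So s_k = (B(k−1)f/C)·t_k = (2*(k + 2)/(k**2 + 2*k - 1))·t_k = 2**(1 - k)*(k + 2)*factorial(k).
s_(k+1) − s_k = (k**2 + 2*k - 1)*factorial(k)/2**k = t_k.
s_(n+1) = (n + 3)*factorial(n + 1)/2**n and s_(2) = 4, so S(n) = (-2**(n + 2) + n**2*factorial(n) + 4*n*factorial(n) + 3*factorial(n))/2**n.

S(n) = 2^{- n} \left(- 2^{n + 2} + n^{2} n! + 4 n n! + 3 n!\right)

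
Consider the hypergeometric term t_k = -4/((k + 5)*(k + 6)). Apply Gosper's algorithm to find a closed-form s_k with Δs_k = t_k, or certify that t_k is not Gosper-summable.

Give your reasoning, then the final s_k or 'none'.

Compute t_(k+1)/t_k: get (k + 5)/(k + 7).
Gosper form: A/B · C(k+1)/C(k) with A=k + 5, B=k + 7, C=1.
Solve (k + 5)·f(k+1) − (k + 6)·f(k) = 1.
From deg A=1, deg B=1, deg C=0: d=1.
Coefficient equations give f(k) = k/5.
Get s_k = R·t_k = -4*k/(5*k + 25) with R(k) = B(k−1)f(k)/C(k) = k*(k + 6)/5.
s_(k+1) − s_k = -4/(k**2 + 11*k + 30) = t_k.

s_k = -4*k/(5*k + 25)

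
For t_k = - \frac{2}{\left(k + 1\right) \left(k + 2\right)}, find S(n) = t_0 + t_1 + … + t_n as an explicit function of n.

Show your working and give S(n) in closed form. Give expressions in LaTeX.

t_(k+1)/t_k = (k + 1)/(k + 3).
Take A(k)=k + 1, B(k)=k + 3, C(k)=1.
Need (k + 1)·f(k+1) − (k + 2)·f(k) = 1.
d = 1 from the (1,1,0) case.
Coefficient equations give f(k) = k.
Get s_k = R·t_k = -2*k/(k + 1) with R(k) = B(k−1)f(k)/C(k) = k*(k + 2).
Δs = -2/(k**2 + 3*k + 2), as required.
s_(n+1) = 2*(-n - 1)/(n + 2) and s_(0) = 0, so S(n) = 2*(-n - 1)/(n + 2).

S(n) = \frac{2 \left(- n - 1\right)}{n + 2}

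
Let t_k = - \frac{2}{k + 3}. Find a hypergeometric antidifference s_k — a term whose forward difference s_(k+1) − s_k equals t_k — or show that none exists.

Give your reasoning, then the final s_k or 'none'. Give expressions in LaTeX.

Ratio r(k) = (k + 3)/(k + 4).
A = k + 3, B = k + 4, C = 1.
Need (k + 3)·f(k+1) − (k + 3)·f(k) = 1.
Degrees (1,1,0) ⇒ d ≤ 0.
Put f(k) = c0: A·f(k+1) − B(k−1)·f(k) − C = -1; need -1 = 0 — inconsistent ⇒ no f, not summable.

none — t_k is not Gosper-summable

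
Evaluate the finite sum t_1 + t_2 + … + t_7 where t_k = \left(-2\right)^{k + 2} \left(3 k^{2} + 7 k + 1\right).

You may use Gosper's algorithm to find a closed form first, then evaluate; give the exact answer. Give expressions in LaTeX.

Compute t_(k+1)/t_k: get 2*(-3*k**2 - 13*k - 11)/(3*k**2 + 7*k + 1).
Normal form (A,B,C) = (-2, 1, k**2 + 7*k/3 + 1/3).
f must satisfy (-2)·f(k+1) − (1)·f(k) = k**2 + 7*k/3 + 1/3.
d = 2 from the (0,0,2) case.
A polynomial solution: f(k) = -(k**2 + k - 1)/3.
Certificate R = B(k−1)f/C = -(k**2 + k - 1)/(3*k**2 + 7*k + 1) gives s_k = (-2)**(k + 2)*(-k**2 - k + 1).
Check: Δs_k = (-2)**(k + 2)*(3*k**2 + 7*k + 1). ✓
Evaluate s at k=8 and k=1: -72704 and 8; difference -72712.

Σ = -72712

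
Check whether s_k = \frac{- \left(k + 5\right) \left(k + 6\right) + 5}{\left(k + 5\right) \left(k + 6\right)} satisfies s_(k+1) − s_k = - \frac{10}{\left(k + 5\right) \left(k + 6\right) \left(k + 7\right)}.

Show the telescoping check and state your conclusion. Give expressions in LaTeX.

Valid: the claim telescopes to t_k.

s_(k+1) = (-(k + 6)*(k + 7) + 5)/((k + 6)*(k + 7))
s_(k+1) − s_k = -10/(k**3 + 18*k**2 + 107*k + 210)
(s_(k+1) − s_k) − t_k = 0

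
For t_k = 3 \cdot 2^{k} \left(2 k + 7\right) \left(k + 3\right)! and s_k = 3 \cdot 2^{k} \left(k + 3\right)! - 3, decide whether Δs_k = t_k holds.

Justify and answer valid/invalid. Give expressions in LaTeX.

s_(k+1) = 3*2**(k + 1)*factorial(k + 4) - 3
s_(k+1) − s_k = 3*2**k*(2*k + 7)*factorial(k + 3)
(s_(k+1) − s_k) − t_k = 0

valid (s_(k+1) − s_k reduces to t_k)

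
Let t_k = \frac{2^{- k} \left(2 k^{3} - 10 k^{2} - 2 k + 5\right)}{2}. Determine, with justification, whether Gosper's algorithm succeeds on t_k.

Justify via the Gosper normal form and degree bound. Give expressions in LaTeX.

Yes. s_k = 2^{- k} \left(- 2 k^{3} + 4 k^{2} + 4 k + 1\right).

The ratio is (2*k**3 - 4*k**2 - 16*k - 5)/(2*(2*k**3 - 10*k**2 - 2*k + 5)).
A = 1/2, B = 1, C = k**3 - 5*k**2 - k + 5/2.
Need (1/2)·f(k+1) − (1)·f(k) = k**3 - 5*k**2 - k + 5/2.
Bound: deg f ≤ 3.
A polynomial solution: f(k) = -2*k**3 + 4*k**2 + 4*k + 1.
Certificate R = B(k−1)f/C = -2*(2*k**3 - 4*k**2 - 4*k - 1)/(2*k**3 - 10*k**2 - 2*k + 5) gives s_k = (-2*k**3 + 4*k**2 + 4*k + 1)/2**k.
s_(k+1) − s_k = (2*k**3 - 10*k**2 - 2*k + 5)/(2*2**k) = t_k.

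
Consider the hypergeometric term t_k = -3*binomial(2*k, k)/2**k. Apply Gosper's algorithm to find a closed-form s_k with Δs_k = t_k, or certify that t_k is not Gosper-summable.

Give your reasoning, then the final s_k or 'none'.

r(k) = (2*k + 1)/(k + 1) after simplifying.
So A=2*k + 1 and B=k + 1, with C=1.
Solve (2*k + 1)·f(k+1) − (k)·f(k) = 1.
Degrees (1,1,0) ⇒ d ≤ -1.
d = -1 < 0 ⇒ no nonzero polynomial f; not summable.

not Gosper-summable; s_k does not exist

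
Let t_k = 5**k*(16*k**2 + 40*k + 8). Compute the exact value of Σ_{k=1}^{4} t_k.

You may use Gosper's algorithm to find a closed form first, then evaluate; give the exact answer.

Σ = 303120

Compute t_(k+1)/t_k: get 5*(2*k**2 + 9*k + 8)/(2*k**2 + 5*k + 1).
Factor: A=5; B=1; C=k**2 + 5*k/2 + 1/2.
Key eq: (5)·f(k+1) = (1)·f(k) + (k**2 + 5*k/2 + 1/2).
deg f ≤ 2 (via 0,0,2).
A polynomial solution: f(k) = (4*k**2 - 3)/16.
Then R = B(k−1)f/C = (4*k**2 - 3)/(8*(2*k**2 + 5*k + 1)), so s_k = R(k)·t_k = 5**k*(4*k**2 - 3).
Δs = 5**k*(16*k**2 + 40*k + 8), as required.
Σ_(k=1)^(4) t_k = s_(5) − s_(1) = 303125 − (5) = 303120.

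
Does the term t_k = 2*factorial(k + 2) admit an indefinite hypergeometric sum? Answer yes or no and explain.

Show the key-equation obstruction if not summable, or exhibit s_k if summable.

No — t_k has no hypergeometric antidifference.

r(k) = k + 3 after simplifying.
Gosper form: A/B · C(k+1)/C(k) with A=k + 3, B=1, C=1.
Solve (k + 3)·f(k+1) − (1)·f(k) = 1.
deg f ≤ -1 (via 1,0,0).
Negative degree bound (-1): no f exists, t_k not Gosper-summable.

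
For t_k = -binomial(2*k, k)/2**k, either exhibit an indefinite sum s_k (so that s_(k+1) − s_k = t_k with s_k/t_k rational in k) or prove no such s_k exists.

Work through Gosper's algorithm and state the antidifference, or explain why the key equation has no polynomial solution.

The ratio is (2*k + 1)/(k + 1).
Gosper form: A/B · C(k+1)/C(k) with A=2*k + 1, B=k + 1, C=1.
Key eq: (2*k + 1)·f(k+1) = (k)·f(k) + (1).
Degrees (1,1,0) ⇒ d ≤ -1.
d = -1 < 0 ⇒ no nonzero polynomial f; not summable.

none (Gosper's algorithm certifies no s_k)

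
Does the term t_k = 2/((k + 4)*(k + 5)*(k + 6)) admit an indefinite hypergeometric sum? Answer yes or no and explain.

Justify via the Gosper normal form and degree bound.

Yes. s_k = k*(k + 9)/(20*(k + 4)*(k + 5)).

The ratio is (k + 4)/(k + 7).
Factor: A=k + 4; B=k + 7; C=1.
Set up (k + 4)·f(k+1) − (k + 6)·f(k) − (1) = 0.
Degrees (1,1,0) ⇒ d ≤ 2.
Coefficient equations give f(k) = k*(k + 9)/40.
R(k) = B(k−1)·f(k)/C(k) = k*(k + 6)*(k + 9)/40; s_k = R·t_k = k*(k + 9)/(20*(k + 4)*(k + 5)).
Δs = 2/(k**3 + 15*k**2 + 74*k + 120), as required.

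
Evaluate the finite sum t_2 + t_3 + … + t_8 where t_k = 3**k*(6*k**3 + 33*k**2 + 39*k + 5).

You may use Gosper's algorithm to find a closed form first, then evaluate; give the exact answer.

Step 1: r(k) = 3*(6*k**3 + 51*k**2 + 123*k + 83)/(6*k**3 + 33*k**2 + 39*k + 5).
Gosper form: A/B · C(k+1)/C(k) with A=3, B=1, C=k**3 + 11*k**2/2 + 13*k/2 + 5/6.
Need (3)·f(k+1) − (1)·f(k) = k**3 + 11*k**2/2 + 13*k/2 + 5/6.
From deg A=0, deg B=0, deg C=3: d=3.
Coefficient equations give f(k) = (3*k**3 + 3*k**2 - 3*k - 2)/6.
So s_k = (B(k−1)f/C)·t_k = ((3*k**3 + 3*k**2 - 3*k - 2)/(6*k**3 + 33*k**2 + 39*k + 5))·t_k = 3**k*(3*k**3 + 3*k**2 - 3*k - 2).
Δs = 3**k*(6*k**3 + 33*k**2 + 39*k + 5), as required.
Telescoping: Σ = s_(9) − s_(2) = 47258883 − (252) = 47258631.

Σ = 47258631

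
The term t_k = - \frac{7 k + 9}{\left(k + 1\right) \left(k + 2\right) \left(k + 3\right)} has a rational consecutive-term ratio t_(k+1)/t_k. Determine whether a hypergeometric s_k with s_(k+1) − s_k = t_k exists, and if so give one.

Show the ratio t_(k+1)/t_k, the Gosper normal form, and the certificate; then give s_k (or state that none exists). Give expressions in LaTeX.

Step 1: r(k) = (k + 1)*(7*k + 16)/((k + 4)*(7*k + 9)).
Factor: A=k + 1; B=k + 4; C=k + 9/7.
Key eq: (k + 1)·f(k+1) = (k + 3)·f(k) + (k + 9/7).
d = 2 from the (1,1,1) case.
Match coefficients ⇒ f(k) = k*(4*k + 5)/7.
So s_k = (B(k−1)f/C)·t_k = (k*(k + 3)*(4*k + 5)/(7*k + 9))·t_k = k*(-4*k - 5)/((k + 1)*(k + 2)).
Δs = (-7*k - 9)/(k**3 + 6*k**2 + 11*k + 6), as required.

s_k = \frac{k \left(- 4 k - 5\right)}{\left(k + 1\right) \left(k + 2\right)}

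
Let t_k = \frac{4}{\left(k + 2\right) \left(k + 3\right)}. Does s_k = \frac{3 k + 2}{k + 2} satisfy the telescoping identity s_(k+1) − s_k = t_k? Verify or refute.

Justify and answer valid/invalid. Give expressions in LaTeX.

valid; difference matches t_k

s_(k+1) = (3*k + 5)/(k + 3)
s_(k+1) − s_k = 4/(k**2 + 5*k + 6)
(s_(k+1) − s_k) − t_k = 0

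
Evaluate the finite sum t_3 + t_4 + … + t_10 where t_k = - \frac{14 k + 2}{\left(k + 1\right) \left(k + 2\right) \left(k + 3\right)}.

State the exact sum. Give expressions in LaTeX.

Σ = -19/13

t_(k+1)/t_k = (k + 1)*(7*k + 8)/((k + 4)*(7*k + 1)).
Take A(k)=k + 1, B(k)=k + 4, C(k)=k + 1/7.
Need (k + 1)·f(k+1) − (k + 3)·f(k) = k + 1/7.
d = 2 from the (1,1,1) case.
Coefficient equations give f(k) = k*(2*k - 1)/7.
Certificate R = B(k−1)f/C = k*(k + 3)*(2*k - 1)/(7*k + 1) gives s_k = -2*k*(2*k - 1)/((k + 1)*(k + 2)).
s_(k+1) − s_k = 2*(-7*k - 1)/(k**3 + 6*k**2 + 11*k + 6) = t_k.
Σ_(k=3)^(10) t_k = s_(11) − s_(3) = -77/26 − (-3/2) = -19/13.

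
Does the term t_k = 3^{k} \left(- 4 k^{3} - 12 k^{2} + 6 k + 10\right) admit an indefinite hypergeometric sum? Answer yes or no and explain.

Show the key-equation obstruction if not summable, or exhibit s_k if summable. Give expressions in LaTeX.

Ratio r(k) = 3*k*(2*k**2 + 12*k + 15)/(2*k**3 + 6*k**2 - 3*k - 5).
A = 3, B = 1, C = k**3 + 3*k**2 - 3*k/2 - 5/2.
f must satisfy (3)·f(k+1) − (1)·f(k) = k**3 + 3*k**2 - 3*k/2 - 5/2.
Bound: deg f ≤ 3.
Solve for f: f(k) = (2*k**3 - 3*k**2 - 3*k + 1)/4 (degree 3 ≤ 3).
Certificate R = B(k−1)f/C = (2*k**3 - 3*k**2 - 3*k + 1)/(2*(k - 1)*(2*k**2 + 8*k + 5)) gives s_k = 3**k*(-2*k**3 + 3*k**2 + 3*k - 1).
s_(k+1) − s_k = 3**k*(-4*k**3 - 12*k**2 + 6*k + 10) = t_k.

Yes. s_k = 3^{k} \left(- 2 k^{3} + 3 k^{2} + 3 k - 1\right).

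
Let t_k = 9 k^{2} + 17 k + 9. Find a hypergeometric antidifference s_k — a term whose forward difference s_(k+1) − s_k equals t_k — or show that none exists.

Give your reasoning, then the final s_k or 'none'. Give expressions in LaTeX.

Ratio r(k) = (9*k**2 + 35*k + 35)/(9*k**2 + 17*k + 9).
So A=1 and B=1, with C=k**2 + 17*k/9 + 1.
Solve (1)·f(k+1) − (1)·f(k) = k**2 + 17*k/9 + 1.
From deg A=0, deg B=0, deg C=2: d=3.
Coefficient equations give f(k) = k*(3*k**2 + 4*k + 2)/9.
So s_k = (B(k−1)f/C)·t_k = (k*(3*k**2 + 4*k + 2)/(9*k**2 + 17*k + 9))·t_k = k*(3*k**2 + 4*k + 2).
Δs = 9*k**2 + 17*k + 9, as required.

s_k = k \left(3 k^{2} + 4 k + 2\right)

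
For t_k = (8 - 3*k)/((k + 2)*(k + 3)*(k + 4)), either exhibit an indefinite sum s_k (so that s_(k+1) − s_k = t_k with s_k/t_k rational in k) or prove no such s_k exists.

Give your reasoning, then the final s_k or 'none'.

s_k = k*(k + 23)/(6*(k + 2)*(k + 3))

Compute t_(k+1)/t_k: get (k + 2)*(3*k - 5)/((k + 5)*(3*k - 8)).
Normal form (A,B,C) = (k + 2, k + 5, k - 8/3).
Key eq: (k + 2)·f(k+1) = (k + 4)·f(k) + (k - 8/3).
d = 2 from the (1,1,1) case.
Solving with deg f ≤ 2: f(k) = -k*(k + 23)/18.
Certificate R = B(k−1)f/C = -k*(k + 4)*(k + 23)/(6*(3*k - 8)) gives s_k = k*(k + 23)/(6*(k + 2)*(k + 3)).
s_(k+1) − s_k = (8 - 3*k)/(k**3 + 9*k**2 + 26*k + 24) = t_k.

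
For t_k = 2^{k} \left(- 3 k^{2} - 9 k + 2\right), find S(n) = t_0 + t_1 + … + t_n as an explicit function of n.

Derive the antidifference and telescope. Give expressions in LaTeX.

r(k) = 2*(3*k**2 + 15*k + 10)/(3*k**2 + 9*k - 2) after simplifying.
So A=2 and B=1, with C=k**2 + 3*k - 2/3.
Solve (2)·f(k+1) − (1)·f(k) = k**2 + 3*k - 2/3.
Bound: deg f ≤ 2.
Solve for f: f(k) = (3*k**2 - 3*k - 2)/3 (degree 2 ≤ 2).
Then R = B(k−1)f/C = (3*k**2 - 3*k - 2)/(3*k**2 + 9*k - 2), so s_k = R(k)·t_k = 2**k*(-3*k**2 + 3*k + 2).
Check: Δs_k = 2**k*(-3*k**2 - 9*k + 2). ✓
Telescope: S(n) = s_(n+1) − s_(0) = 2**(n + 1)*(-3*n**2 - 3*n + 2) − (2) = -6*2**n*n**2 - 6*2**n*n + 4*2**n - 2.

S(n) = - 6 \cdot 2^{n} n^{2} - 6 \cdot 2^{n} n + 4 \cdot 2^{n} - 2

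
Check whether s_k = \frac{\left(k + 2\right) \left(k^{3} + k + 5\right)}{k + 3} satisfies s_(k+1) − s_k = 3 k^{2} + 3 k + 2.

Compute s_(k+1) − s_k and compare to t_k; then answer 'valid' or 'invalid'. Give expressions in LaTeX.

s_(k+1) = (k + 3)*(k + (k + 1)**3 + 6)/(k + 4)
s_(k+1) − s_k = (3*k**4 + 22*k**3 + 47*k**2 + 40*k + 23)/(k**2 + 7*k + 12)
(s_(k+1) − s_k) − t_k = (-2*k**3 - 12*k**2 - 10*k - 1)/(k**2 + 7*k + 12)

Invalid: residual \frac{- 2 k^{3} - 12 k^{2} - 10 k - 1}{k^{2} + 7 k + 12} ≠ 0.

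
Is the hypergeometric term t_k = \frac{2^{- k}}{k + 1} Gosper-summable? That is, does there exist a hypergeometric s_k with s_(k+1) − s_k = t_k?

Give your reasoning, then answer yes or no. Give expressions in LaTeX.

r(k) = (k + 1)/(2*(k + 2)) after simplifying.
So A=k/2 + 1/2 and B=k + 2, with C=1.
Set up (k/2 + 1/2)·f(k+1) − (k + 1)·f(k) − (1) = 0.
d = -1 from the (1,1,0) case.
d = -1 < 0 ⇒ no nonzero polynomial f; not summable.

No. Not Gosper-summable.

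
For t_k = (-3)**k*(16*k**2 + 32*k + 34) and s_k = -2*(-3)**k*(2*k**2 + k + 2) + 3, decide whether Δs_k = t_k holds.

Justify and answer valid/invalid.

s_(k+1) = 6*(-3)**k*(k + 2*(k + 1)**2 + 3) + 3
s_(k+1) − s_k = (-3)**k*(16*k**2 + 32*k + 34)
(s_(k+1) − s_k) − t_k = 0

Valid — Δs_k = t_k.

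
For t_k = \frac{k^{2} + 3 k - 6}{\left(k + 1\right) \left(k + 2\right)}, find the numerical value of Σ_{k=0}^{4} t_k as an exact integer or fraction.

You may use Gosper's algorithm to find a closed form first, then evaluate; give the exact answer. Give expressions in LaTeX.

Ratio r(k) = (k + 1)*(3*k + (k + 1)**2 - 3)/((k + 3)*(k**2 + 3*k - 6)).
Take A(k)=k + 1, B(k)=k + 3, C(k)=k**2 + 3*k - 6.
Key eq: (k + 1)·f(k+1) = (k + 2)·f(k) + (k**2 + 3*k - 6).
From deg A=1, deg B=1, deg C=2: d=2.
A polynomial solution: f(k) = k*(k - 7).
Then R = B(k−1)f/C = k*(k - 7)*(k + 2)/(k**2 + 3*k - 6), so s_k = R(k)·t_k = k*(k - 7)/(k + 1).
Verify: (k**2 + 3*k - 6)/(k**2 + 3*k + 2) matches t_k.
Evaluate s at k=5 and k=0: -5/3 and 0; difference -5/3.

Σ = -5/3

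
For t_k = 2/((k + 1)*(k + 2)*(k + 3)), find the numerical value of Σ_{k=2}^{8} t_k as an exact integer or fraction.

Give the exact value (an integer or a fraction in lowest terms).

Ratio r(k) = (k + 1)/(k + 4).
A = k + 1, B = k + 4, C = 1.
Set up (k + 1)·f(k+1) − (k + 3)·f(k) − (1) = 0.
From deg A=1, deg B=1, deg C=0: d=2.
Match coefficients ⇒ f(k) = k*(k + 3)/4.
R(k) = B(k−1)·f(k)/C(k) = k*(k + 3)**2/4; s_k = R·t_k = k*(k + 3)/(2*(k + 1)*(k + 2)).
Verify: 2/(k**3 + 6*k**2 + 11*k + 6) matches t_k.
Telescoping: Σ = s_(9) − s_(2) = 27/55 − (5/12) = 49/660.

Σ = 49/660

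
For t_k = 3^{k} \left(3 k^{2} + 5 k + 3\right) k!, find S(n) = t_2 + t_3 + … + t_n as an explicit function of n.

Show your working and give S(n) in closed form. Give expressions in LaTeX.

Step 1: r(k) = 3*(3*k**3 + 14*k**2 + 22*k + 11)/(3*k**2 + 5*k + 3).
Gosper form: A/B · C(k+1)/C(k) with A=3*k + 3, B=1, C=k**2 + 5*k/3 + 1.
Solve (3*k + 3)·f(k+1) − (1)·f(k) = k**2 + 5*k/3 + 1.
deg f ≤ 1 (via 1,0,2).
Solve for f: f(k) = k/3 (degree 1 ≤ 1).
Certificate R = B(k−1)f/C = k/(3*k**2 + 5*k + 3) gives s_k = 3**k*k*factorial(k).
s_(k+1) − s_k = 3**k*(3*k**2 + 5*k + 3)*factorial(k) = t_k.
Evaluate: s_(n+1) = 3**(n + 1)*(n + 1)*factorial(n + 1); subtract s_(2) = 36 ⇒ S(n) = 3*3**n*n**2*factorial(n) + 6*3**n*n*factorial(n) + 3*3**n*factorial(n) - 36.

S(n) = 3 \cdot 3^{n} n^{2} n! + 6 \cdot 3^{n} n n! + 3 \cdot 3^{n} n! - 36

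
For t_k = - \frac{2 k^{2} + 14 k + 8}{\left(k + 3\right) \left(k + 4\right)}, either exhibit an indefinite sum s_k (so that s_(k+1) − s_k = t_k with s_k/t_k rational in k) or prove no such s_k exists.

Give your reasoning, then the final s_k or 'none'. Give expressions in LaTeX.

s_k = - \frac{2 k \left(3 k + 1\right)}{3 k + 9}

Compute t_(k+1)/t_k: get (k + 3)*(7*k + (k + 1)**2 + 11)/((k + 5)*(k**2 + 7*k + 4)).
A = k + 3, B = k + 5, C = k**2 + 7*k + 4.
Key eq: (k + 3)·f(k+1) = (k + 4)·f(k) + (k**2 + 7*k + 4).
d = 2 from the (1,1,2) case.
Solve for f: f(k) = k*(3*k + 1)/3 (degree 2 ≤ 2).
So s_k = (B(k−1)f/C)·t_k = (k*(k + 4)*(3*k + 1)/(3*(k**2 + 7*k + 4)))·t_k = -2*k*(3*k + 1)/(3*k + 9).
Check: Δs_k = 2*(-k**2 - 7*k - 4)/(k**2 + 7*k + 12). ✓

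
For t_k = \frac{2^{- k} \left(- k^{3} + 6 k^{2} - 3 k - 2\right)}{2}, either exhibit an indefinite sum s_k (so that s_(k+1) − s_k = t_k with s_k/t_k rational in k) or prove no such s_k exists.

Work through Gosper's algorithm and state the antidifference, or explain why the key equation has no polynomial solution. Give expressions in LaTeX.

s_k = 2^{- k} k^{2} \left(k - 3\right)

Compute t_(k+1)/t_k: get k*(k**2 - 3*k - 6)/(2*(k**3 - 6*k**2 + 3*k + 2)).
Factor: A=1/2; B=1; C=k**3 - 6*k**2 + 3*k + 2.
Set up (1/2)·f(k+1) − (1)·f(k) − (k**3 - 6*k**2 + 3*k + 2) = 0.
Bound: deg f ≤ 3.
A polynomial solution: f(k) = -2*k**2*(k - 3).
Certificate R = B(k−1)f/C = -2*k**2*(k - 3)/((k - 1)*(k**2 - 5*k - 2)) gives s_k = k**2*(k - 3)/2**k.
Verify: (-k**3 + 6*k**2 - 3*k - 2)/(2*2**k) matches t_k.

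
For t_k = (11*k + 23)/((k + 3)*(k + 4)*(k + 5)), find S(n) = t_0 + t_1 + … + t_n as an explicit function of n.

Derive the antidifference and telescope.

S(n) = (7*n**2 + 30*n + 23)/(3*(n**2 + 9*n + 20))

Step 1: r(k) = (k + 3)*(11*k + 34)/((k + 6)*(11*k + 23)).
Normal form (A,B,C) = (k + 3, k + 6, k + 23/11).
Key eq: (k + 3)·f(k+1) = (k + 5)·f(k) + (k + 23/11).
d = 2 from the (1,1,1) case.
A polynomial solution: f(k) = k*(7*k + 16)/33.
R(k) = B(k−1)·f(k)/C(k) = k*(k + 5)*(7*k + 16)/(3*(11*k + 23)); s_k = R·t_k = k*(7*k + 16)/(3*(k + 3)*(k + 4)).
Verify: (11*k + 23)/(k**3 + 12*k**2 + 47*k + 60) matches t_k.
Telescope: S(n) = s_(n+1) − s_(0) = (7*n**2 + 30*n + 23)/(3*(n**2 + 9*n + 20)) − (0) = (7*n**2 + 30*n + 23)/(3*(n**2 + 9*n + 20)).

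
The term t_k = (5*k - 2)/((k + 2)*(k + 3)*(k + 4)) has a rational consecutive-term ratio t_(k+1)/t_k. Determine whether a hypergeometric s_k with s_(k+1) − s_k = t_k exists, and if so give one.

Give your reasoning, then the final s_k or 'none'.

s_k = k*(2*k - 5)/(3*(k + 2)*(k + 3))

r(k) = (k + 2)*(5*k + 3)/((k + 5)*(5*k - 2)) after simplifying.
Take A(k)=k + 2, B(k)=k + 5, C(k)=k - 2/5.
f must satisfy (k + 2)·f(k+1) − (k + 4)·f(k) = k - 2/5.
Bound: deg f ≤ 2.
Match coefficients ⇒ f(k) = k*(2*k - 5)/15.
Get s_k = R·t_k = k*(2*k - 5)/(3*(k + 2)*(k + 3)) with R(k) = B(k−1)f(k)/C(k) = k*(k + 4)*(2*k - 5)/(3*(5*k - 2)).
Δs = (5*k - 2)/(k**3 + 9*k**2 + 26*k + 24), as required.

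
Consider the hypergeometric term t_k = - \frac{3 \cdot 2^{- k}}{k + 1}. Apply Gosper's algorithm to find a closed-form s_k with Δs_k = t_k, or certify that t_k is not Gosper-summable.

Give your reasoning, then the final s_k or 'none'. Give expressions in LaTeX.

not Gosper-summable; s_k does not exist

Compute t_(k+1)/t_k: get (k + 1)/(2*(k + 2)).
Gosper form: A/B · C(k+1)/C(k) with A=k/2 + 1/2, B=k + 2, C=1.
Set up (k/2 + 1/2)·f(k+1) − (k + 1)·f(k) − (1) = 0.
deg f ≤ -1 (via 1,1,0).
deg f ≤ -1 is impossible — no certificate.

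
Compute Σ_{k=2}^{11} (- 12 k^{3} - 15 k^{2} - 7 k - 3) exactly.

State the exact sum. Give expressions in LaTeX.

Σ = -60320

Compute t_(k+1)/t_k: get (12*k**3 + 51*k**2 + 73*k + 37)/(12*k**3 + 15*k**2 + 7*k + 3).
Normal form (A,B,C) = (1, 1, k**3 + 5*k**2/4 + 7*k/12 + 1/4).
f must satisfy (1)·f(k+1) − (1)·f(k) = k**3 + 5*k**2/4 + 7*k/12 + 1/4.
From deg A=0, deg B=0, deg C=3: d=4.
Solving with deg f ≤ 4: f(k) = k*(3*k**3 - k**2 - k + 2)/12.
Get s_k = R·t_k = k*(-3*k**3 + k**2 + k - 2) with R(k) = B(k−1)f(k)/C(k) = k*(3*k**3 - k**2 - k + 2)/(12*k**3 + 15*k**2 + 7*k + 3).
Verify: -12*k**3 - 15*k**2 - 7*k - 3 matches t_k.
Σ_(k=2)^(11) t_k = s_(12) − s_(2) = -60360 − (-40) = -60320.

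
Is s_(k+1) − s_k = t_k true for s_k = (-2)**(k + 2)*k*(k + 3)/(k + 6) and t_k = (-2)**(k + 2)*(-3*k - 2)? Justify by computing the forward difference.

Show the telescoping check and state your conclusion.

Invalid: residual 36*(-2)**k*(k**2 + 7*k + 4)/(k**2 + 13*k + 42) ≠ 0.

s_(k+1) = (-2)**(k + 3)*(k + 1)*(k + 4)/(k + 7)
s_(k+1) − s_k = (-2)**(k + 2)*(-3*k**3 - 32*k**2 - 89*k - 48)/(k**2 + 13*k + 42)
(s_(k+1) − s_k) − t_k = 36*(-2)**k*(k**2 + 7*k + 4)/(k**2 + 13*k + 42)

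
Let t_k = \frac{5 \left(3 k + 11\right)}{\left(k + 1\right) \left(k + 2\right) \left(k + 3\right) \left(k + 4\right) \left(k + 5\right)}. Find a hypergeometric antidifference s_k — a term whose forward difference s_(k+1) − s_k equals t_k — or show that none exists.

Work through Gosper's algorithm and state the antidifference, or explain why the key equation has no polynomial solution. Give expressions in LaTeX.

s_k = \frac{5 k \left(k^{2} + 7 k + 14\right)}{8 \left(k^{3} + 7 k^{2} + 14 k + 8\right)}

Step 1: r(k) = (k + 1)*(3*k + 14)/((k + 6)*(3*k + 11)).
Normal form (A,B,C) = (k + 1, k + 6, k + 11/3).
Key eq: (k + 1)·f(k+1) = (k + 5)·f(k) + (k + 11/3).
Degrees (1,1,1) ⇒ d ≤ 4.
A polynomial solution: f(k) = k*(k + 3)*(k**2 + 7*k + 14)/24.
R(k) = B(k−1)·f(k)/C(k) = k*(k + 3)*(k + 5)*(k**2 + 7*k + 14)/(8*(3*k + 11)); s_k = R·t_k = 5*k*(k**2 + 7*k + 14)/(8*(k**3 + 7*k**2 + 14*k + 8)).
Δs = 5*(3*k + 11)/(k**5 + 15*k**4 + 85*k**3 + 225*k**2 + 274*k + 120), as required.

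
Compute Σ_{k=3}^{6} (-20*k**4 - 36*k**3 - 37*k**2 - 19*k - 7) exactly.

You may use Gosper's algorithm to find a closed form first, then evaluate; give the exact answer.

Σ = -64264

Step 1: r(k) = (20*k**4 + 116*k**3 + 265*k**2 + 281*k + 119)/(20*k**4 + 36*k**3 + 37*k**2 + 19*k + 7).
Normal form (A,B,C) = (1, 1, k**4 + 9*k**3/5 + 37*k**2/20 + 19*k/20 + 7/20).
Need (1)·f(k+1) − (1)·f(k) = k**4 + 9*k**3/5 + 37*k**2/20 + 19*k/20 + 7/20.
Degrees (0,0,4) ⇒ d ≤ 5.
Solving with deg f ≤ 5: f(k) = k*(4*k**4 - k**3 + k**2 + 3)/20.
R(k) = B(k−1)·f(k)/C(k) = k*(4*k**4 - k**3 + k**2 + 3)/(20*k**4 + 36*k**3 + 37*k**2 + 19*k + 7); s_k = R·t_k = k*(-4*k**4 + k**3 - k**2 - 3).
Δs = -20*k**4 - 36*k**3 - 37*k**2 - 19*k - 7, as required.
Σ_(k=3)^(6) t_k = s_(7) − s_(3) = -65191 − (-927) = -64264.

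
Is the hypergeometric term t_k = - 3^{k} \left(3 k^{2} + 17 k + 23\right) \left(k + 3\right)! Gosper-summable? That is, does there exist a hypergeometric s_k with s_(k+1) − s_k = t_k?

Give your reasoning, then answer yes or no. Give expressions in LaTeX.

Yes. s_k = - 3^{k} \left(k + 1\right) \left(k + 3\right)!.

t_(k+1)/t_k = 3*(3*k**3 + 35*k**2 + 135*k + 172)/(3*k**2 + 17*k + 23).
So A=3*k + 12 and B=1, with C=k**2 + 17*k/3 + 23/3.
Solve (3*k + 12)·f(k+1) − (1)·f(k) = k**2 + 17*k/3 + 23/3.
From deg A=1, deg B=0, deg C=2: d=1.
Solve for f: f(k) = (k + 1)/3 (degree 1 ≤ 1).
Get s_k = R·t_k = -3**k*(k + 1)*factorial(k + 3) with R(k) = B(k−1)f(k)/C(k) = (k + 1)/(3*k**2 + 17*k + 23).
Verify: -3**k*(3*k**2 + 17*k + 23)*factorial(k + 3) matches t_k.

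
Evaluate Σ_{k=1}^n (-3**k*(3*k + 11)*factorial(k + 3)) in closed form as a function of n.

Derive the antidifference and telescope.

S(n) = -3*3**n*factorial(n + 4) + 72

t_(k+1)/t_k = 3*(k + 4)*(3*k + 14)/(3*k + 11).
Take A(k)=3*k + 12, B(k)=1, C(k)=k + 11/3.
Key eq: (3*k + 12)·f(k+1) = (1)·f(k) + (k + 11/3).
deg f ≤ 0 (via 1,0,1).
Coefficient equations give f(k) = 1/3.
Certificate R = B(k−1)f/C = 1/(3*k + 11) gives s_k = -3**k*factorial(k + 3).
Verify: -3**k*(3*k + 11)*factorial(k + 3) matches t_k.
Σ_(k=1)^n t_k = s_(n+1) − s_(1) = (-3**(n + 1)*factorial(n + 4)) − (-72), i.e. -3*3**n*factorial(n + 4) + 72.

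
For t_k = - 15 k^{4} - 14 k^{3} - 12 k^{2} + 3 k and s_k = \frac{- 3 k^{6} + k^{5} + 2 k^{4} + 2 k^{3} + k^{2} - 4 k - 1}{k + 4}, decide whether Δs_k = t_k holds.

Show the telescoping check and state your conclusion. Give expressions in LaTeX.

Invalid: residual \frac{3 \left(12 k^{5} + 78 k^{4} + 66 k^{3} + 49 k^{2} - 15 k - 1\right)}{k^{2} + 9 k + 20} ≠ 0.

s_(k+1) = (-3*k**6 - 17*k**5 - 38*k**4 - 40*k**3 - 16*k**2 - k - 2)/(k + 5)
s_(k+1) − s_k = (-15*k**6 - 113*k**5 - 204*k**4 - 187*k**3 - 66*k**2 + 15*k - 3)/(k**2 + 9*k + 20)
(s_(k+1) − s_k) − t_k = 3*(12*k**5 + 78*k**4 + 66*k**3 + 49*k**2 - 15*k - 1)/(k**2 + 9*k + 20)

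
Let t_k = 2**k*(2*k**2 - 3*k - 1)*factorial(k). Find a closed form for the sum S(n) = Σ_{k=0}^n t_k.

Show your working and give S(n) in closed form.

S(n) = 2**(n + 1)*n**2*factorial(n) - 2**(n + 1)*n*factorial(n) - 2**(n + 2)*factorial(n) + 3

Ratio r(k) = 2*(2*k**3 + 3*k**2 - k - 2)/(2*k**2 - 3*k - 1).
So A=2*k + 2 and B=1, with C=k**2 - 3*k/2 - 1/2.
Key eq: (2*k + 2)·f(k+1) = (1)·f(k) + (k**2 - 3*k/2 - 1/2).
d = 1 from the (1,0,2) case.
Match coefficients ⇒ f(k) = (k - 3)/2.
Then R = B(k−1)f/C = (k - 3)/(2*k**2 - 3*k - 1), so s_k = R(k)·t_k = 2**k*(k - 3)*factorial(k).
s_(k+1) − s_k = 2**k*(2*k**2 - 3*k - 1)*factorial(k) = t_k.
Evaluate: s_(n+1) = 2**(n + 1)*(n - 2)*factorial(n + 1); subtract s_(0) = -3 ⇒ S(n) = 2**(n + 1)*n**2*factorial(n) - 2**(n + 1)*n*factorial(n) - 2**(n + 2)*factorial(n) + 3.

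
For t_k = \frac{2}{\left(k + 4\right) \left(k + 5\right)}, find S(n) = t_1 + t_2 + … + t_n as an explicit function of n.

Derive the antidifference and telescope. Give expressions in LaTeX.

Ratio r(k) = (k + 4)/(k + 6).
Gosper form: A/B · C(k+1)/C(k) with A=k + 4, B=k + 6, C=1.
Need (k + 4)·f(k+1) − (k + 5)·f(k) = 1.
Bound: deg f ≤ 1.
A polynomial solution: f(k) = k/4.
R(k) = B(k−1)·f(k)/C(k) = k*(k + 5)/4; s_k = R·t_k = k/(2*(k + 4)).
Check: Δs_k = 2/(k**2 + 9*k + 20). ✓
Telescope: S(n) = s_(n+1) − s_(1) = (n + 1)/(2*(n + 5)) − (1/10) = 2*n/(5*(n + 5)).

S(n) = \frac{2 n}{5 \left(n + 5\right)}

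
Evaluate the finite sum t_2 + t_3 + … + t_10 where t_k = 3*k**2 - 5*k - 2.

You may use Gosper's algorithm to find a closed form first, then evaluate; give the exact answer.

t_(k+1)/t_k = (3*k**2 + k - 4)/(3*k**2 - 5*k - 2).
So A=1 and B=1, with C=k**2 - 5*k/3 - 2/3.
Need (1)·f(k+1) − (1)·f(k) = k**2 - 5*k/3 - 2/3.
deg f ≤ 3 (via 0,0,2).
Solve for f: f(k) = k*(k**2 - 4*k + 1)/3 (degree 3 ≤ 3).
R(k) = B(k−1)·f(k)/C(k) = k*(k**2 - 4*k + 1)/((k - 2)*(3*k + 1)); s_k = R·t_k = k*(k**2 - 4*k + 1).
Check: Δs_k = 3*k**2 - 5*k - 2. ✓
Telescoping: Σ = s_(11) − s_(2) = 858 − (-6) = 864.

Σ = 864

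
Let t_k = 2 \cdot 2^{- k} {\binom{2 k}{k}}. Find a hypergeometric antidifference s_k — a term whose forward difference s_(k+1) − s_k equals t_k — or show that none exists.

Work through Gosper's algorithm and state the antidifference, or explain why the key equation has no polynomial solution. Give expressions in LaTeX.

not Gosper-summable; s_k does not exist

The ratio is (2*k + 1)/(k + 1).
Take A(k)=2*k + 1, B(k)=k + 1, C(k)=1.
Set up (2*k + 1)·f(k+1) − (k)·f(k) − (1) = 0.
d = -1 from the (1,1,0) case.
Negative degree bound (-1): no f exists, t_k not Gosper-summable.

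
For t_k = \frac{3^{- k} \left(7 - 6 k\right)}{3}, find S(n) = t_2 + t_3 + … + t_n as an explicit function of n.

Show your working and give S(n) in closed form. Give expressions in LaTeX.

S(n) = 3^{- n - 2} \left(- 4 \cdot 3^{n} + 9 n + 3\right)

t_(k+1)/t_k = (6*k - 1)/(3*(6*k - 7)).
Factor: A=1/3; B=1; C=k - 7/6.
Need (1/3)·f(k+1) − (1)·f(k) = k - 7/6.
d = 1 from the (0,0,1) case.
A polynomial solution: f(k) = -(3*k - 2)/2.
Certificate R = B(k−1)f/C = -3*(3*k - 2)/(6*k - 7) gives s_k = (3*k - 2)/3**k.
Check: Δs_k = (7 - 6*k)/(3*3**k). ✓
Evaluate: s_(n+1) = 3**(-n - 1)*(3*n + 1); subtract s_(2) = 4/9 ⇒ S(n) = 3**(-n - 2)*(-4*3**n + 9*n + 3).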